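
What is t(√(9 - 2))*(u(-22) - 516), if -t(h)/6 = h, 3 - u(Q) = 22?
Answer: 3210*√7 ≈ 8492.9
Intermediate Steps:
u(Q) = -19 (u(Q) = 3 - 1*22 = 3 - 22 = -19)
t(h) = -6*h
t(√(9 - 2))*(u(-22) - 516) = (-6*√(9 - 2))*(-19 - 516) = -6*√7*(-535) = 3210*√7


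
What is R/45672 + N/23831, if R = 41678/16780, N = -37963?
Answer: -14546472466831/9131755134480 ≈ -1.5930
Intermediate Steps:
R = 20839/8390 (R = 41678*(1/16780) = 20839/8390 ≈ 2.4838)
R/45672 + N/23831 = (20839/8390)/45672 - 37963/23831 = (20839/8390)*(1/45672) - 37963*1/23831 = 20839/383188080 - 37963/23831 = -14546472466831/9131755134480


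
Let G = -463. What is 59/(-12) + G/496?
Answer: -8705/1488 ≈ -5.8501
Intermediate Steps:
59/(-12) + G/496 = 59/(-12) - 463/496 = 59*(-1/12) - 463*1/496 = -59/12 - 463/496 = -8705/1488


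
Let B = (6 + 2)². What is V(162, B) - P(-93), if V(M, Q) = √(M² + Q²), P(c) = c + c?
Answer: 186 + 2*√7585 ≈ 360.18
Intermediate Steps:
P(c) = 2*c
B = 64 (B = 8² = 64)
V(162, B) - P(-93) = √(162² + 64²) - 2*(-93) = √(26244 + 4096) - 1*(-186) = √30340 + 186 = 2*√7585 + 186 = 186 + 2*√7585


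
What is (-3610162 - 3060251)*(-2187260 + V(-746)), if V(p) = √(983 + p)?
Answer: 14589927538380 - 6670413*√237 ≈ 1.4590e+13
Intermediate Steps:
(-3610162 - 3060251)*(-2187260 + V(-746)) = (-3610162 - 3060251)*(-2187260 + √(983 - 746)) = -6670413*(-2187260 + √237) = 14589927538380 - 6670413*√237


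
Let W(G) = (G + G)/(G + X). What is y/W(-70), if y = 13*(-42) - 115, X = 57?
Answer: -8593/140 ≈ -61.379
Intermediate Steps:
W(G) = 2*G/(57 + G) (W(G) = (G + G)/(G + 57) = (2*G)/(57 + G) = 2*G/(57 + G))
y = -661 (y = -546 - 115 = -661)
y/W(-70) = -661/(2*(-70)/(57 - 70)) = -661/(2*(-70)/(-13)) = -661/(2*(-70)*(-1/13)) = -661/140/13 = -661*13/140 = -8593/140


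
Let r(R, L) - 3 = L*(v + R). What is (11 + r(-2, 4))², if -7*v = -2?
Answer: 2500/49 ≈ 51.020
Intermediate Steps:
v = 2/7 (v = -⅐*(-2) = 2/7 ≈ 0.28571)
r(R, L) = 3 + L*(2/7 + R)
(11 + r(-2, 4))² = (11 + (3 + (2/7)*4 + 4*(-2)))² = (11 + (3 + 8/7 - 8))² = (11 - 27/7)² = (50/7)² = 2500/49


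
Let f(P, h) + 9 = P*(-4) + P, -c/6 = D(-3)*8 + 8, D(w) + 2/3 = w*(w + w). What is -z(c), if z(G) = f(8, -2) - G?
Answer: -847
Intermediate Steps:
D(w) = -2/3 + 2*w**2 (D(w) = -2/3 + w*(w + w) = -2/3 + w*(2*w) = -2/3 + 2*w**2)
c = -880 (c = -6*((-2/3 + 2*(-3)**2)*8 + 8) = -6*((-2/3 + 2*9)*8 + 8) = -6*((-2/3 + 18)*8 + 8) = -6*((52/3)*8 + 8) = -6*(416/3 + 8) = -6*440/3 = -880)
f(P, h) = -9 - 3*P (f(P, h) = -9 + (P*(-4) + P) = -9 + (-4*P + P) = -9 - 3*P)
z(G) = -33 - G (z(G) = (-9 - 3*8) - G = (-9 - 24) - G = -33 - G)
-z(c) = -(-33 - 1*(-880)) = -(-33 + 880) = -1*847 = -847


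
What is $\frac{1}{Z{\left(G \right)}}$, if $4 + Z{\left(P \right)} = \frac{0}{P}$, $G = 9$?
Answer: $- \frac{1}{4} \approx -0.25$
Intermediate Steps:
$Z{\left(P \right)} = -4$ ($Z{\left(P \right)} = -4 + \frac{0}{P} = -4 + 0 = -4$)
$\frac{1}{Z{\left(G \right)}} = \frac{1}{-4} = - \frac{1}{4}$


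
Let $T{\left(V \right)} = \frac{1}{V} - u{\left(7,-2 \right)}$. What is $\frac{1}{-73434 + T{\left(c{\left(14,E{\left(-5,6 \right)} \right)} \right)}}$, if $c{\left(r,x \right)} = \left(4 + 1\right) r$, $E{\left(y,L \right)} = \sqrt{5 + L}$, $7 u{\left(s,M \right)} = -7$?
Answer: $- \frac{70}{5140309} \approx -1.3618 \cdot 10^{-5}$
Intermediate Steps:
$u{\left(s,M \right)} = -1$ ($u{\left(s,M \right)} = \frac{1}{7} \left(-7\right) = -1$)
$c{\left(r,x \right)} = 5 r$
$T{\left(V \right)} = 1 + \frac{1}{V}$ ($T{\left(V \right)} = \frac{1}{V} - -1 = \frac{1}{V} + 1 = 1 + \frac{1}{V}$)
$\frac{1}{-73434 + T{\left(c{\left(14,E{\left(-5,6 \right)} \right)} \right)}} = \frac{1}{-73434 + \frac{1 + 5 \cdot 14}{5 \cdot 14}} = \frac{1}{-73434 + \frac{1 + 70}{70}} = \frac{1}{-73434 + \frac{1}{70} \cdot 71} = \frac{1}{-73434 + \frac{71}{70}} = \frac{1}{- \frac{5140309}{70}} = - \frac{70}{5140309}$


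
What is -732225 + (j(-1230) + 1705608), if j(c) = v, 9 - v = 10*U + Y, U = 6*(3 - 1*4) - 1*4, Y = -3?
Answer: 973495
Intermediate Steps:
U = -10 (U = 6*(3 - 4) - 4 = 6*(-1) - 4 = -6 - 4 = -10)
v = 112 (v = 9 - (10*(-10) - 3) = 9 - (-100 - 3) = 9 - 1*(-103) = 9 + 103 = 112)
j(c) = 112
-732225 + (j(-1230) + 1705608) = -732225 + (112 + 1705608) = -732225 + 1705720 = 973495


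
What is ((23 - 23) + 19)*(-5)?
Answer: -95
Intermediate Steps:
((23 - 23) + 19)*(-5) = (0 + 19)*(-5) = 19*(-5) = -95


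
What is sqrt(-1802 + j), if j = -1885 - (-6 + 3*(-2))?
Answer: 35*I*sqrt(3) ≈ 60.622*I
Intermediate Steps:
j = -1873 (j = -1885 - (-6 - 6) = -1885 - 1*(-12) = -1885 + 12 = -1873)
sqrt(-1802 + j) = sqrt(-1802 - 1873) = sqrt(-3675) = 35*I*sqrt(3)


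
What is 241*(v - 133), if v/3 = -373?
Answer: -301732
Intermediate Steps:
v = -1119 (v = 3*(-373) = -1119)
241*(v - 133) = 241*(-1119 - 133) = 241*(-1252) = -301732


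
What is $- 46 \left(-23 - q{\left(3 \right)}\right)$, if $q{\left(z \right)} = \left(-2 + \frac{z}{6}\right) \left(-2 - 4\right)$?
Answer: $1472$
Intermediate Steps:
$q{\left(z \right)} = 12 - z$ ($q{\left(z \right)} = \left(-2 + z \frac{1}{6}\right) \left(-6\right) = \left(-2 + \frac{z}{6}\right) \left(-6\right) = 12 - z$)
$- 46 \left(-23 - q{\left(3 \right)}\right) = - 46 \left(-23 - \left(12 - 3\right)\right) = - 46 \left(-23 - 9\right) = \left(-46\right) \left(-32\right) = 1472$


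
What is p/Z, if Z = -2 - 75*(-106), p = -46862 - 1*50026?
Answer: -24222/1987 ≈ -12.190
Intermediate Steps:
p = -96888 (p = -46862 - 50026 = -96888)
Z = 7948 (Z = -2 + 7950 = 7948)
p/Z = -96888/7948 = -96888*1/7948 = -24222/1987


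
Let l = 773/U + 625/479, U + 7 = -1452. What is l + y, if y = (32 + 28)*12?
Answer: 503721528/698861 ≈ 720.78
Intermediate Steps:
U = -1459 (U = -7 - 1452 = -1459)
y = 720 (y = 60*12 = 720)
l = 541608/698861 (l = 773/(-1459) + 625/479 = 773*(-1/1459) + 625*(1/479) = -773/1459 + 625/479 = 541608/698861 ≈ 0.77499)
l + y = 541608/698861 + 720 = 503721528/698861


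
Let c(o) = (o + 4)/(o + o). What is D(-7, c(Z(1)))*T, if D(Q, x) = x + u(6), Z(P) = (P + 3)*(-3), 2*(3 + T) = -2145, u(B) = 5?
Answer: -5736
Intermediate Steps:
T = -2151/2 (T = -3 + (½)*(-2145) = -3 - 2145/2 = -2151/2 ≈ -1075.5)
Z(P) = -9 - 3*P (Z(P) = (3 + P)*(-3) = -9 - 3*P)
c(o) = (4 + o)/(2*o) (c(o) = (4 + o)/((2*o)) = (4 + o)*(1/(2*o)) = (4 + o)/(2*o))
D(Q, x) = 5 + x (D(Q, x) = x + 5 = 5 + x)
D(-7, c(Z(1)))*T = (5 + (4 + (-9 - 3*1))/(2*(-9 - 3*1)))*(-2151/2) = (5 + (4 + (-9 - 3))/(2*(-9 - 3)))*(-2151/2) = (5 + (½)*(4 - 12)/(-12))*(-2151/2) = (5 + (½)*(-1/12)*(-8))*(-2151/2) = (5 + ⅓)*(-2151/2) = (16/3)*(-2151/2) = -5736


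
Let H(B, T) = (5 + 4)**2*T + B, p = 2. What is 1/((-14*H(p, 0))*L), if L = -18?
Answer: 1/504 ≈ 0.0019841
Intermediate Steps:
H(B, T) = B + 81*T (H(B, T) = 9**2*T + B = 81*T + B = B + 81*T)
1/((-14*H(p, 0))*L) = 1/(-14*(2 + 81*0)*(-18)) = 1/(-14*(2 + 0)*(-18)) = 1/(-14*2*(-18)) = 1/(-28*(-18)) = 1/504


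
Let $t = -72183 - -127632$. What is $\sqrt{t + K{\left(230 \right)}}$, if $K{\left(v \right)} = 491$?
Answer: $2 \sqrt{13985} \approx 236.52$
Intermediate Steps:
$t = 55449$ ($t = -72183 + 127632 = 55449$)
$\sqrt{t + K{\left(230 \right)}} = \sqrt{55449 + 491} = \sqrt{55940} = 2 \sqrt{13985}$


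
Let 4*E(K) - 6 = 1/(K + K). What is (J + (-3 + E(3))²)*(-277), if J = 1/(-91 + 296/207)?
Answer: -6258397561/10679616 ≈ -586.01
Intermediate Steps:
E(K) = 3/2 + 1/(8*K) (E(K) = 3/2 + 1/(4*(K + K)) = 3/2 + 1/(4*((2*K))) = 3/2 + (1/(2*K))/4 = 3/2 + 1/(8*K))
J = -207/18541 (J = 1/(-91 + 296*(1/207)) = 1/(-91 + 296/207) = 1/(-18541/207) = -207/18541 ≈ -0.011164)
(J + (-3 + E(3))²)*(-277) = (-207/18541 + (-3 + (⅛)*(1 + 12*3)/3)²)*(-277) = (-207/18541 + (-3 + (⅛)*(⅓)*(1 + 36))²)*(-277) = (-207/18541 + (-3 + (⅛)*(⅓)*37)²)*(-277) = (-207/18541 + (-3 + 37/24)²)*(-277) = (-207/18541 + (-35/24)²)*(-277) = (-207/18541 + 1225/576)*(-277) = (22593493/10679616)*(-277) = -6258397561/10679616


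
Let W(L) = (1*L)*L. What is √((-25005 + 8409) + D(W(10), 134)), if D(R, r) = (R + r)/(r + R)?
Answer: I*√16595 ≈ 128.82*I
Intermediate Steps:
W(L) = L² (W(L) = L*L = L²)
D(R, r) = 1 (D(R, r) = (R + r)/(R + r) = 1)
√((-25005 + 8409) + D(W(10), 134)) = √((-25005 + 8409) + 1) = √(-16596 + 1) = √(-16595) = I*√16595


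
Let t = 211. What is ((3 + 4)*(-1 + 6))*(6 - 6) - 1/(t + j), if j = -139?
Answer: -1/72 ≈ -0.013889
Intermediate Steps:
((3 + 4)*(-1 + 6))*(6 - 6) - 1/(t + j) = ((3 + 4)*(-1 + 6))*(6 - 6) - 1/(211 - 139) = (7*5)*0 - 1/72 = 35*0 - 1*1/72 = 0 - 1/72 = -1/72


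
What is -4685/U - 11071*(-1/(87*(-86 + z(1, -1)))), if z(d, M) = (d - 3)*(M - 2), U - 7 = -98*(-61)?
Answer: -6591169/2777040 ≈ -2.3735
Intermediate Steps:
U = 5985 (U = 7 - 98*(-61) = 7 + 5978 = 5985)
z(d, M) = (-3 + d)*(-2 + M)
-4685/U - 11071*(-1/(87*(-86 + z(1, -1)))) = -4685/5985 - 11071*(-1/(87*(-86 + (6 - 3*(-1) - 2*1 - 1*1)))) = -4685*1/5985 - 11071*(-1/(87*(-86 + (6 + 3 - 2 - 1)))) = -937/1197 - 11071*(-1/(87*(-86 + 6))) = -937/1197 - 11071/((-87*(-80))) = -937/1197 - 11071/6960 = -6591169/2777040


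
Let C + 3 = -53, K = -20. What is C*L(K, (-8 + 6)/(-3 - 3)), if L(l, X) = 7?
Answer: -392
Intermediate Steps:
C = -56 (C = -3 - 53 = -56)
C*L(K, (-8 + 6)/(-3 - 3)) = -56*7 = -392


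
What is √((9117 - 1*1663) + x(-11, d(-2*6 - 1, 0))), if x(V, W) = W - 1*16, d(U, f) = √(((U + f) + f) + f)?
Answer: √(7438 + I*√13) ≈ 86.244 + 0.0209*I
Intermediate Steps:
d(U, f) = √(U + 3*f) (d(U, f) = √((U + 2*f) + f) = √(U + 3*f))
x(V, W) = -16 + W (x(V, W) = W - 16 = -16 + W)
√((9117 - 1*1663) + x(-11, d(-2*6 - 1, 0))) = √((9117 - 1*1663) + (-16 + √((-2*6 - 1) + 3*0))) = √((9117 - 1663) + (-16 + √((-12 - 1) + 0))) = √(7454 + (-16 + √(-13 + 0))) = √(7454 + (-16 + √(-13))) = √(7454 + (-16 + I*√13)) = √(7438 + I*√13)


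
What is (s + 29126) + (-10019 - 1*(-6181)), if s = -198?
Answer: 25090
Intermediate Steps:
(s + 29126) + (-10019 - 1*(-6181)) = (-198 + 29126) + (-10019 - 1*(-6181)) = 28928 + (-10019 + 6181) = 28928 - 3838 = 25090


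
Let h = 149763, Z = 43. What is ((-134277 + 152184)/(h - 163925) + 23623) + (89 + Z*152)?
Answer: 428354269/14162 ≈ 30247.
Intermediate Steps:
((-134277 + 152184)/(h - 163925) + 23623) + (89 + Z*152) = ((-134277 + 152184)/(149763 - 163925) + 23623) + (89 + 43*152) = (17907/(-14162) + 23623) + (89 + 6536) = (17907*(-1/14162) + 23623) + 6625 = (-17907/14162 + 23623) + 6625 = 334531019/14162 + 6625 = 428354269/14162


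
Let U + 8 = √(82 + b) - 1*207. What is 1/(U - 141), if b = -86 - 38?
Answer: -178/63389 - I*√42/126778 ≈ -0.0028081 - 5.1119e-5*I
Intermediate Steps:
b = -124
U = -215 + I*√42 (U = -8 + (√(82 - 124) - 1*207) = -8 + (√(-42) - 207) = -8 + (I*√42 - 207) = -8 + (-207 + I*√42) = -215 + I*√42 ≈ -215.0 + 6.4807*I)
1/(U - 141) = 1/((-215 + I*√42) - 141) = 1/(-356 + I*√42)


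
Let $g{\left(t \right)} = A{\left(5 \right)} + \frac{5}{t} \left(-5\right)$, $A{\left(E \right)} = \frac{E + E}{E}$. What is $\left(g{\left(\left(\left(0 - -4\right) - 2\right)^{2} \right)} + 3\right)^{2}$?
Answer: $\frac{25}{16} \approx 1.5625$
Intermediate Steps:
$A{\left(E \right)} = 2$ ($A{\left(E \right)} = \frac{2 E}{E} = 2$)
$g{\left(t \right)} = 2 - \frac{25}{t}$ ($g{\left(t \right)} = 2 + \frac{5}{t} \left(-5\right) = 2 - \frac{25}{t}$)
$\left(g{\left(\left(\left(0 - -4\right) - 2\right)^{2} \right)} + 3\right)^{2} = \left(\left(2 - \frac{25}{\left(\left(0 - -4\right) - 2\right)^{2}}\right) + 3\right)^{2} = \left(\left(2 - \frac{25}{\left(\left(0 + 4\right) - 2\right)^{2}}\right) + 3\right)^{2} = \left(\left(2 - \frac{25}{\left(4 - 2\right)^{2}}\right) + 3\right)^{2} = \left(\left(2 - \frac{25}{2^{2}}\right) + 3\right)^{2} = \left(\left(2 - \frac{25}{4}\right) + 3\right)^{2} = \left(- \frac{17}{4} + 3\right)^{2} = \left(- \frac{5}{4}\right)^{2} = \frac{25}{16}$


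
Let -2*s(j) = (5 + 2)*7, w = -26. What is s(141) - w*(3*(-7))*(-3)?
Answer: 3227/2 ≈ 1613.5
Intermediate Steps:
s(j) = -49/2 (s(j) = -(5 + 2)*7/2 = -7*7/2 = -½*49 = -49/2)
s(141) - w*(3*(-7))*(-3) = -49/2 - (-26)*(3*(-7))*(-3) = -49/2 - (-26)*(-21*(-3)) = -49/2 - (-26)*63 = -49/2 - 1*(-1638) = -49/2 + 1638 = 3227/2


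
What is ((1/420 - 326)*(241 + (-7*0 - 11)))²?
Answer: 9917063844769/1764 ≈ 5.6219e+9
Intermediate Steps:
((1/420 - 326)*(241 + (-7*0 - 11)))² = ((1/420 - 326)*(241 + (0 - 11)))² = (-136919*(241 - 11)/420)² = (-136919/420*230)² = (-3149137/42)² = 9917063844769/1764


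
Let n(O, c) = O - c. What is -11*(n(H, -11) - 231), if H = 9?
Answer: 2321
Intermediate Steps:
-11*(n(H, -11) - 231) = -11*((9 - 1*(-11)) - 231) = -11*((9 + 11) - 231) = -11*(20 - 231) = -11*(-211) = 2321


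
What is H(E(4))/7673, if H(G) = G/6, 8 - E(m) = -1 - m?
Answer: 13/46038 ≈ 0.00028238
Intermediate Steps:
E(m) = 9 + m (E(m) = 8 - (-1 - m) = 8 + (1 + m) = 9 + m)
H(G) = G/6 (H(G) = G*(1/6) = G/6)
H(E(4))/7673 = ((9 + 4)/6)/7673 = ((1/6)*13)*(1/7673) = (13/6)*(1/7673) = 13/46038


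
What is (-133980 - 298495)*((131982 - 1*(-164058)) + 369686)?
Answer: -287909851850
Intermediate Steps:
(-133980 - 298495)*((131982 - 1*(-164058)) + 369686) = -432475*((131982 + 164058) + 369686) = -432475*(296040 + 369686) = -432475*665726 = -287909851850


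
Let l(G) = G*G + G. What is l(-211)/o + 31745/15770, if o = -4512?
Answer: -9258921/1185904 ≈ -7.8075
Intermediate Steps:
l(G) = G + G**2 (l(G) = G**2 + G = G + G**2)
l(-211)/o + 31745/15770 = -211*(1 - 211)/(-4512) + 31745/15770 = -211*(-210)*(-1/4512) + 31745*(1/15770) = 44310*(-1/4512) + 6349/3154 = -7385/752 + 6349/3154 = -9258921/1185904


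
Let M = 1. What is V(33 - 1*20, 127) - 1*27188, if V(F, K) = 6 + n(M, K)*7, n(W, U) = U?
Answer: -26293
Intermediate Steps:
V(F, K) = 6 + 7*K (V(F, K) = 6 + K*7 = 6 + 7*K)
V(33 - 1*20, 127) - 1*27188 = (6 + 7*127) - 1*27188 = (6 + 889) - 27188 = 895 - 27188 = -26293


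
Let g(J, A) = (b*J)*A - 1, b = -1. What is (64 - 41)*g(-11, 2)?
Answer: 483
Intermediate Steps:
g(J, A) = -1 - A*J (g(J, A) = (-J)*A - 1 = -A*J - 1 = -1 - A*J)
(64 - 41)*g(-11, 2) = (64 - 41)*(-1 - 1*2*(-11)) = 23*(-1 + 22) = 23*21 = 483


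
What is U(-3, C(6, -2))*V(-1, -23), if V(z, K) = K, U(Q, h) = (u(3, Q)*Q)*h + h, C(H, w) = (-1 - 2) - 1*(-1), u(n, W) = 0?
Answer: 46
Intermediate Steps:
C(H, w) = -2 (C(H, w) = -3 + 1 = -2)
U(Q, h) = h (U(Q, h) = (0*Q)*h + h = 0*h + h = 0 + h = h)
U(-3, C(6, -2))*V(-1, -23) = -2*(-23) = 46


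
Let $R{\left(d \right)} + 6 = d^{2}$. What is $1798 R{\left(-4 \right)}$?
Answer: $17980$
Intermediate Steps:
$R{\left(d \right)} = -6 + d^{2}$
$1798 R{\left(-4 \right)} = 1798 \left(-6 + \left(-4\right)^{2}\right) = 1798 \left(-6 + 16\right) = 1798 \cdot 10 = 17980$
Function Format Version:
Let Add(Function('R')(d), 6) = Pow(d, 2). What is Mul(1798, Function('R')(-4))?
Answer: 17980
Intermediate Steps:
Function('R')(d) = Add(-6, Pow(d, 2))
Mul(1798, Function('R')(-4)) = Mul(1798, Add(-6, Pow(-4, 2))) = Mul(1798, Add(-6, 16)) = Mul(1798, 10) = 17980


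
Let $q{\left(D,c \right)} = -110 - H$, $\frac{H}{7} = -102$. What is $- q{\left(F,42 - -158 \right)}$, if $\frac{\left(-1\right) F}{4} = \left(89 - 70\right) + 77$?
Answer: $-604$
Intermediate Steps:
$H = -714$ ($H = 7 \left(-102\right) = -714$)
$F = -384$ ($F = - 4 \left(\left(89 - 70\right) + 77\right) = - 4 \left(19 + 77\right) = \left(-4\right) 96 = -384$)
$q{\left(D,c \right)} = 604$ ($q{\left(D,c \right)} = -110 - -714 = -110 + 714 = 604$)
$- q{\left(F,42 - -158 \right)} = \left(-1\right) 604 = -604$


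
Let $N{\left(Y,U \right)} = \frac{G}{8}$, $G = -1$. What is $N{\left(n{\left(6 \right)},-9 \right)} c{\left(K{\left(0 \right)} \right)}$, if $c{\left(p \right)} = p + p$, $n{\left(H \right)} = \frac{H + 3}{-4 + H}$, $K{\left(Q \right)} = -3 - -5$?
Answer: $- \frac{1}{2} \approx -0.5$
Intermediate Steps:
$K{\left(Q \right)} = 2$ ($K{\left(Q \right)} = -3 + 5 = 2$)
$n{\left(H \right)} = \frac{3 + H}{-4 + H}$
$N{\left(Y,U \right)} = - \frac{1}{8}$
$c{\left(p \right)} = 2 p$
$N{\left(n{\left(6 \right)},-9 \right)} c{\left(K{\left(0 \right)} \right)} = - \frac{2 \cdot 2}{8} = \left(- \frac{1}{8}\right) 4 = - \frac{1}{2}$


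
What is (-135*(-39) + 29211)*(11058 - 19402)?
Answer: -287667744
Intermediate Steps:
(-135*(-39) + 29211)*(11058 - 19402) = (5265 + 29211)*(-8344) = 34476*(-8344) = -287667744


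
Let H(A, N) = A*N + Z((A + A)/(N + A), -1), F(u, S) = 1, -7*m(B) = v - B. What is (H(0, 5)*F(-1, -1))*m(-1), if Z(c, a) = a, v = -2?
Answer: -1/7 ≈ -0.14286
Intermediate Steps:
m(B) = 2/7 + B/7 (m(B) = -(-2 - B)/7 = 2/7 + B/7)
H(A, N) = -1 + A*N (H(A, N) = A*N - 1 = -1 + A*N)
(H(0, 5)*F(-1, -1))*m(-1) = ((-1 + 0*5)*1)*(2/7 + (1/7)*(-1)) = ((-1 + 0)*1)*(2/7 - 1/7) = -1*1*(1/7) = -1*1/7 = -1/7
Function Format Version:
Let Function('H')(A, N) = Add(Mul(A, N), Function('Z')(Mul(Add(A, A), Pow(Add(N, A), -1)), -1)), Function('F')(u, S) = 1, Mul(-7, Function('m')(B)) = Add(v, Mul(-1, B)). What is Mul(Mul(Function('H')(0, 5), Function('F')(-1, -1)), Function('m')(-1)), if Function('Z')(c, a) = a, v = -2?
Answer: Rational(-1, 7) ≈ -0.14286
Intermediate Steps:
Function('m')(B) = Add(Rational(2, 7), Mul(Rational(1, 7), B)) (Function('m')(B) = Mul(Rational(-1, 7), Add(-2, Mul(-1, B))) = Add(Rational(2, 7), Mul(Rational(1, 7), B)))
Function('H')(A, N) = Add(-1, Mul(A, N)) (Function('H')(A, N) = Add(Mul(A, N), -1) = Add(-1, Mul(A, N)))
Mul(Mul(Function('H')(0, 5), Function('F')(-1, -1)), Function('m')(-1)) = Mul(Mul(Add(-1, Mul(0, 5)), 1), Add(Rational(2, 7), Mul(Rational(1, 7), -1))) = Mul(Mul(Add(-1, 0), 1), Add(Rational(2, 7), Rational(-1, 7))) = Mul(Mul(-1, 1), Rational(1, 7)) = Mul(-1, Rational(1, 7)) = Rational(-1, 7)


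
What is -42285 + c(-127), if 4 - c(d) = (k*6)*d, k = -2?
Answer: -43805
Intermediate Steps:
c(d) = 4 + 12*d (c(d) = 4 - (-2*6)*d = 4 - (-12)*d = 4 + 12*d)
-42285 + c(-127) = -42285 + (4 + 12*(-127)) = -42285 + (4 - 1524) = -42285 - 1520 = -43805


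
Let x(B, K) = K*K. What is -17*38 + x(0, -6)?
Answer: -610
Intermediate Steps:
x(B, K) = K**2
-17*38 + x(0, -6) = -17*38 + (-6)**2 = -646 + 36 = -610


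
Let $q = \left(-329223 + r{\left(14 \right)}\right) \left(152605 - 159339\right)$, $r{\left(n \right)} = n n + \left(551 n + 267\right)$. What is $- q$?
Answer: $-2161923764$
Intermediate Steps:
$r{\left(n \right)} = 267 + n^{2} + 551 n$ ($r{\left(n \right)} = n^{2} + \left(267 + 551 n\right) = 267 + n^{2} + 551 n$)
$q = 2161923764$ ($q = \left(-329223 + \left(267 + 14^{2} + 551 \cdot 14\right)\right) \left(152605 - 159339\right) = \left(-329223 + \left(267 + 196 + 7714\right)\right) \left(-6734\right) = \left(-329223 + 8177\right) \left(-6734\right) = \left(-321046\right) \left(-6734\right) = 2161923764$)
$- q = \left(-1\right) 2161923764 = -2161923764$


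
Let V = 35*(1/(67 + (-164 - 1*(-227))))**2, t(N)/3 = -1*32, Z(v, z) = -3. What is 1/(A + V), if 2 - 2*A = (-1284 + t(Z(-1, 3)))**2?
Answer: -3380/3218432613 ≈ -1.0502e-6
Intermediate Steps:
t(N) = -96 (t(N) = 3*(-1*32) = 3*(-32) = -96)
A = -952199 (A = 1 - (-1284 - 96)**2/2 = 1 - 1/2*(-1380)**2 = 1 - 1/2*1904400 = 1 - 952200 = -952199)
V = 7/3380 (V = 35*(1/(67 + (-164 + 227)))**2 = 35*(1/(67 + 63))**2 = 35*(1/130)**2 = 35*(1/16900) = 7/3380 ≈ 0.0020710)
1/(A + V) = 1/(-952199 + 7/3380) = 1/(-3218432613/3380) = -3380/3218432613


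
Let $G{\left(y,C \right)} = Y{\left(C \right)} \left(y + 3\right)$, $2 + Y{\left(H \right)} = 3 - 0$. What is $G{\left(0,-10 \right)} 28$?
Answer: $84$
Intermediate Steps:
$Y{\left(H \right)} = 1$ ($Y{\left(H \right)} = -2 + \left(3 - 0\right) = -2 + \left(3 + 0\right) = -2 + 3 = 1$)
$G{\left(y,C \right)} = 3 + y$ ($G{\left(y,C \right)} = 1 \left(y + 3\right) = 1 \left(3 + y\right) = 3 + y$)
$G{\left(0,-10 \right)} 28 = \left(3 + 0\right) 28 = 3 \cdot 28 = 84$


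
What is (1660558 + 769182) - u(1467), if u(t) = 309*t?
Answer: 1976437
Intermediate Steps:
(1660558 + 769182) - u(1467) = (1660558 + 769182) - 309*1467 = 2429740 - 1*453303 = 2429740 - 453303 = 1976437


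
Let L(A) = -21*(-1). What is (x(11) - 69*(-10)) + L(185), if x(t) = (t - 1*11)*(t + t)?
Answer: 711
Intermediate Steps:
x(t) = 2*t*(-11 + t) (x(t) = (t - 11)*(2*t) = (-11 + t)*(2*t) = 2*t*(-11 + t))
L(A) = 21
(x(11) - 69*(-10)) + L(185) = (2*11*(-11 + 11) - 69*(-10)) + 21 = (2*11*0 + 690) + 21 = (0 + 690) + 21 = 690 + 21 = 711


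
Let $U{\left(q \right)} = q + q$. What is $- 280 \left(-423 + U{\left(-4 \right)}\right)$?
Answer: $120680$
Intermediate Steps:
$U{\left(q \right)} = 2 q$
$- 280 \left(-423 + U{\left(-4 \right)}\right) = - 280 \left(-423 + 2 \left(-4\right)\right) = - 280 \left(-423 - 8\right) = \left(-280\right) \left(-431\right) = 120680$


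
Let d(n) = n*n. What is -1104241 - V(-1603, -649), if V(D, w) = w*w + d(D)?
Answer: -4095051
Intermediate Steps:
d(n) = n²
V(D, w) = D² + w² (V(D, w) = w*w + D² = w² + D² = D² + w²)
-1104241 - V(-1603, -649) = -1104241 - ((-1603)² + (-649)²) = -1104241 - (2569609 + 421201) = -1104241 - 1*2990810 = -1104241 - 2990810 = -4095051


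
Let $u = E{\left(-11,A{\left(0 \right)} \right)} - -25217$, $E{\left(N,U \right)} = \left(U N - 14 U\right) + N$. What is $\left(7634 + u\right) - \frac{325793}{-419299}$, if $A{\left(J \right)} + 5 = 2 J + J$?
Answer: $\frac{13822517328}{419299} \approx 32966.0$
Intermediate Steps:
$A{\left(J \right)} = -5 + 3 J$ ($A{\left(J \right)} = -5 + \left(2 J + J\right) = -5 + 3 J$)
$E{\left(N,U \right)} = N - 14 U + N U$ ($E{\left(N,U \right)} = \left(N U - 14 U\right) + N = \left(- 14 U + N U\right) + N = N - 14 U + N U$)
$u = 25331$ ($u = \left(-11 - 14 \left(-5 + 3 \cdot 0\right) - 11 \left(-5 + 3 \cdot 0\right)\right) - -25217 = \left(-11 - 14 \left(-5 + 0\right) - 11 \left(-5 + 0\right)\right) + 25217 = \left(-11 - -70 - -55\right) + 25217 = \left(-11 + 70 + 55\right) + 25217 = 114 + 25217 = 25331$)
$\left(7634 + u\right) - \frac{325793}{-419299} = \left(7634 + 25331\right) - \frac{325793}{-419299} = 32965 - - \frac{325793}{419299} = 32965 + \frac{325793}{419299} = \frac{13822517328}{419299}$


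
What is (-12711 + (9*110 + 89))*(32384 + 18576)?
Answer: -592766720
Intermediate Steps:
(-12711 + (9*110 + 89))*(32384 + 18576) = (-12711 + (990 + 89))*50960 = (-12711 + 1079)*50960 = -11632*50960 = -592766720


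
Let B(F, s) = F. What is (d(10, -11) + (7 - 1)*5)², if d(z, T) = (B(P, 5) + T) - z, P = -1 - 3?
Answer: 25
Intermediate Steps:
P = -4
d(z, T) = -4 + T - z (d(z, T) = (-4 + T) - z = -4 + T - z)
(d(10, -11) + (7 - 1)*5)² = ((-4 - 11 - 1*10) + (7 - 1)*5)² = ((-4 - 11 - 10) + 6*5)² = (-25 + 30)² = 5² = 25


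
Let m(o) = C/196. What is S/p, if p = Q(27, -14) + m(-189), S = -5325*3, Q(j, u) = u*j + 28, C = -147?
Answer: 63900/1403 ≈ 45.545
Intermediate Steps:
Q(j, u) = 28 + j*u (Q(j, u) = j*u + 28 = 28 + j*u)
m(o) = -¾ (m(o) = -147/196 = -147*1/196 = -¾)
S = -15975
p = -1403/4 (p = (28 + 27*(-14)) - ¾ = (28 - 378) - ¾ = -350 - ¾ = -1403/4 ≈ -350.75)
S/p = -15975/(-1403/4) = -15975*(-4/1403) = 63900/1403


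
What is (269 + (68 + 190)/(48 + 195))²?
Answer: 478515625/6561 ≈ 72933.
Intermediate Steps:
(269 + (68 + 190)/(48 + 195))² = (269 + 258/243)² = (269 + 258*(1/243))² = (269 + 86/81)² = (21875/81)² = 478515625/6561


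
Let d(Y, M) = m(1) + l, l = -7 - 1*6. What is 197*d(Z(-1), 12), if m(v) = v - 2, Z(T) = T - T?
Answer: -2758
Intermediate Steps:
Z(T) = 0
m(v) = -2 + v
l = -13 (l = -7 - 6 = -13)
d(Y, M) = -14 (d(Y, M) = (-2 + 1) - 13 = -1 - 13 = -14)
197*d(Z(-1), 12) = 197*(-14) = -2758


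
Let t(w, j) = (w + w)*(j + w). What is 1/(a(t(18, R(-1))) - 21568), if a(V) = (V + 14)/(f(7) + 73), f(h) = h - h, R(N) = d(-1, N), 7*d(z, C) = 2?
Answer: -511/11016542 ≈ -4.6385e-5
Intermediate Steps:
d(z, C) = 2/7 (d(z, C) = (1/7)*2 = 2/7)
R(N) = 2/7
t(w, j) = 2*w*(j + w) (t(w, j) = (2*w)*(j + w) = 2*w*(j + w))
f(h) = 0
a(V) = 14/73 + V/73 (a(V) = (V + 14)/(0 + 73) = (14 + V)/73 = (14 + V)*(1/73) = 14/73 + V/73)
1/(a(t(18, R(-1))) - 21568) = 1/((14/73 + (2*18*(2/7 + 18))/73) - 21568) = 1/((14/73 + (2*18*(128/7))/73) - 21568) = 1/((14/73 + (1/73)*(4608/7)) - 21568) = 1/((14/73 + 4608/511) - 21568) = 1/(4706/511 - 21568) = 1/(-11016542/511) = -511/11016542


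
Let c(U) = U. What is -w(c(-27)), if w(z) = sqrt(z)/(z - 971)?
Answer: 3*I*sqrt(3)/998 ≈ 0.0052066*I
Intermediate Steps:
w(z) = sqrt(z)/(-971 + z)
-w(c(-27)) = -sqrt(-27)/(-971 - 27) = -3*I*sqrt(3)/(-998) = -3*I*sqrt(3)*(-1)/998 = -(-3)*I*sqrt(3)/998 = 3*I*sqrt(3)/998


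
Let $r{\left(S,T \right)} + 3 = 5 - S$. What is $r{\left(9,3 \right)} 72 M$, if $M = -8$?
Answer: $4032$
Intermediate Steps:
$r{\left(S,T \right)} = 2 - S$ ($r{\left(S,T \right)} = -3 - \left(-5 + S\right) = 2 - S$)
$r{\left(9,3 \right)} 72 M = \left(2 - 9\right) 72 \left(-8\right) = \left(-7\right) 72 \left(-8\right) = \left(-504\right) \left(-8\right) = 4032$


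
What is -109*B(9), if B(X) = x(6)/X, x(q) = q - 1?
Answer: -545/9 ≈ -60.556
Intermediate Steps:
x(q) = -1 + q
B(X) = 5/X (B(X) = (-1 + 6)/X = 5/X)
-109*B(9) = -545/9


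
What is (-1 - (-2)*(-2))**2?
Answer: 25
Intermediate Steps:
(-1 - (-2)*(-2))**2 = (-1 - 1*4)**2 = (-1 - 4)**2 = (-5)**2 = 25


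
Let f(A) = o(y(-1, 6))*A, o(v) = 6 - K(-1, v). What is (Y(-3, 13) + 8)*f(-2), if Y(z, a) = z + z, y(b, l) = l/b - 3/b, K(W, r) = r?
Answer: -36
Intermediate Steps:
y(b, l) = -3/b + l/b
o(v) = 6 - v
f(A) = 9*A (f(A) = (6 - (-3 + 6)/(-1))*A = (6 - (-1)*3)*A = (6 - 1*(-3))*A = (6 + 3)*A = 9*A)
Y(z, a) = 2*z
(Y(-3, 13) + 8)*f(-2) = (2*(-3) + 8)*(9*(-2)) = (-6 + 8)*(-18) = 2*(-18) = -36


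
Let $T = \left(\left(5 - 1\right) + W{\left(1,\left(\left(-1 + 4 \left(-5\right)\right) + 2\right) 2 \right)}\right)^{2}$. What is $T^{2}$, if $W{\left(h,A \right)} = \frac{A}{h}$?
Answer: $1336336$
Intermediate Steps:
$T = 1156$ ($T = \left(\left(5 - 1\right) + \frac{\left(\left(-1 + 4 \left(-5\right)\right) + 2\right) 2}{1}\right)^{2} = \left(\left(5 - 1\right) + \left(\left(-1 - 20\right) + 2\right) 2 \cdot 1\right)^{2} = \left(4 + \left(-21 + 2\right) 2 \cdot 1\right)^{2} = \left(4 + \left(-19\right) 2 \cdot 1\right)^{2} = \left(4 - 38\right)^{2} = \left(-34\right)^{2} = 1156$)
$T^{2} = 1156^{2} = 1336336$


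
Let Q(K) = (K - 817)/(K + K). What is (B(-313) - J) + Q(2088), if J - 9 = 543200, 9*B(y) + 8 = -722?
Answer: -756259411/1392 ≈ -5.4329e+5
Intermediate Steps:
B(y) = -730/9 (B(y) = -8/9 + (1/9)*(-722) = -8/9 - 722/9 = -730/9)
J = 543209 (J = 9 + 543200 = 543209)
Q(K) = (-817 + K)/(2*K) (Q(K) = (-817 + K)/((2*K)) = (-817 + K)*(1/(2*K)) = (-817 + K)/(2*K))
(B(-313) - J) + Q(2088) = (-730/9 - 1*543209) + (1/2)*(-817 + 2088)/2088 = (-730/9 - 543209) + (1/2)*(1/2088)*1271 = -4889611/9 + 1271/4176 = -756259411/1392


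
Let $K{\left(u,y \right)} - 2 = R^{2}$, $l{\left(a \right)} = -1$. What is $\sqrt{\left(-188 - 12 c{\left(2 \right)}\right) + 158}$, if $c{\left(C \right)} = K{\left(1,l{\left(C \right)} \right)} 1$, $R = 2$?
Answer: $i \sqrt{102} \approx 10.1 i$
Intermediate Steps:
$K{\left(u,y \right)} = 6$ ($K{\left(u,y \right)} = 2 + 2^{2} = 2 + 4 = 6$)
$c{\left(C \right)} = 6$ ($c{\left(C \right)} = 6 \cdot 1 = 6$)
$\sqrt{\left(-188 - 12 c{\left(2 \right)}\right) + 158} = \sqrt{\left(-188 - 72\right) + 158} = \sqrt{-260 + 158} = \sqrt{-102} = i \sqrt{102}$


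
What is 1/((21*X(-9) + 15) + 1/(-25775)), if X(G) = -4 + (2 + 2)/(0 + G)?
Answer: -77325/6057128 ≈ -0.012766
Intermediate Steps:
X(G) = -4 + 4/G
1/((21*X(-9) + 15) + 1/(-25775)) = 1/((21*(-4 + 4/(-9)) + 15) + 1/(-25775)) = 1/((21*(-4 + 4*(-⅑)) + 15) - 1/25775) = 1/((21*(-4 - 4/9) + 15) - 1/25775) = 1/((21*(-40/9) + 15) - 1/25775) = 1/((-280/3 + 15) - 1/25775) = 1/(-235/3 - 1/25775) = 1/(-6057128/77325) = -77325/6057128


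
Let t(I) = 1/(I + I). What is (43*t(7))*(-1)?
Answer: -43/14 ≈ -3.0714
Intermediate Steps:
t(I) = 1/(2*I)
(43*t(7))*(-1) = (43*((½)/7))*(-1) = (43*((½)*(⅐)))*(-1) = (43*(1/14))*(-1) = (43/14)*(-1) = -43/14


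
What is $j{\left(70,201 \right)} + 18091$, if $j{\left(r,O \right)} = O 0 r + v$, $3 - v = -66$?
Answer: $18160$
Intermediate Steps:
$v = 69$ ($v = 3 - -66 = 3 + 66 = 69$)
$j{\left(r,O \right)} = 69$ ($j{\left(r,O \right)} = O 0 r + 69 = 0 r + 69 = 0 + 69 = 69$)
$j{\left(70,201 \right)} + 18091 = 69 + 18091 = 18160$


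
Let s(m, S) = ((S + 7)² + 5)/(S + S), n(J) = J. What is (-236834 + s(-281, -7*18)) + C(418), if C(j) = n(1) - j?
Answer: -3322301/14 ≈ -2.3731e+5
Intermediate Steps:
C(j) = 1 - j
s(m, S) = (5 + (7 + S)²)/(2*S) (s(m, S) = ((7 + S)² + 5)/((2*S)) = (5 + (7 + S)²)*(1/(2*S)) = (5 + (7 + S)²)/(2*S))
(-236834 + s(-281, -7*18)) + C(418) = (-236834 + (5 + (7 - 7*18)²)/(2*((-7*18)))) + (1 - 1*418) = (-236834 + (½)*(5 + (7 - 126)²)/(-126)) + (1 - 418) = (-236834 + (½)*(-1/126)*(5 + (-119)²)) - 417 = (-236834 + (½)*(-1/126)*(5 + 14161)) - 417 = (-236834 + (½)*(-1/126)*14166) - 417 = (-236834 - 787/14) - 417 = -3316463/14 - 417 = -3322301/14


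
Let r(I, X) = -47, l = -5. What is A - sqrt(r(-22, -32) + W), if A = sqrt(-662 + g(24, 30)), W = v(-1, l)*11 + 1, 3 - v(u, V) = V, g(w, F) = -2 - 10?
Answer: -sqrt(42) + I*sqrt(674) ≈ -6.4807 + 25.962*I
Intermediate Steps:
g(w, F) = -12
v(u, V) = 3 - V
W = 89 (W = (3 - 1*(-5))*11 + 1 = (3 + 5)*11 + 1 = 8*11 + 1 = 88 + 1 = 89)
A = I*sqrt(674) (A = sqrt(-662 - 12) = sqrt(-674) = I*sqrt(674) ≈ 25.962*I)
A - sqrt(r(-22, -32) + W) = I*sqrt(674) - sqrt(-47 + 89) = I*sqrt(674) - sqrt(42) = -sqrt(42) + I*sqrt(674)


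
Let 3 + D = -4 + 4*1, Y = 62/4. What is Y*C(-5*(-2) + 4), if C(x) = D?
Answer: -93/2 ≈ -46.500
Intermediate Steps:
Y = 31/2 (Y = 62*(¼) = 31/2 ≈ 15.500)
D = -3 (D = -3 + (-4 + 4*1) = -3 + (-4 + 4) = -3 + 0 = -3)
C(x) = -3
Y*C(-5*(-2) + 4) = (31/2)*(-3) = -93/2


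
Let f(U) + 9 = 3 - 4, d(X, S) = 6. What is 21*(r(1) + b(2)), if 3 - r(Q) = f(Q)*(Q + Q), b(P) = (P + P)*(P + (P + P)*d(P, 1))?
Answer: 2667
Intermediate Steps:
f(U) = -10 (f(U) = -9 + (3 - 4) = -9 - 1 = -10)
b(P) = 26*P² (b(P) = (P + P)*(P + (P + P)*6) = (2*P)*(P + (2*P)*6) = (2*P)*(P + 12*P) = (2*P)*(13*P) = 26*P²)
r(Q) = 3 + 20*Q (r(Q) = 3 - (-10)*(Q + Q) = 3 - (-10)*2*Q = 3 - (-20)*Q = 3 + 20*Q)
21*(r(1) + b(2)) = 21*((3 + 20*1) + 26*2²) = 21*((3 + 20) + 26*4) = 21*(23 + 104) = 21*127 = 2667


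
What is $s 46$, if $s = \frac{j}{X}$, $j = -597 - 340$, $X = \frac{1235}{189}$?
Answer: $- \frac{8146278}{1235} \approx -6596.2$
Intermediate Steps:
$X = \frac{1235}{189}$ ($X = 1235 \cdot \frac{1}{189} = \frac{1235}{189} \approx 6.5344$)
$j = -937$ ($j = -597 - 340 = -937$)
$s = - \frac{177093}{1235}$ ($s = - \frac{937}{\frac{1235}{189}} = \left(-937\right) \frac{189}{1235} = - \frac{177093}{1235} \approx -143.4$)
$s 46 = \left(- \frac{177093}{1235}\right) 46 = - \frac{8146278}{1235}$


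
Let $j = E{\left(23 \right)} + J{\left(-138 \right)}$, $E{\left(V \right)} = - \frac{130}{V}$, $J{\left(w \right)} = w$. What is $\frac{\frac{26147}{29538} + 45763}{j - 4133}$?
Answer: $- \frac{31090793743}{2905446294} \approx -10.701$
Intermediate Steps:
$j = - \frac{3304}{23}$ ($j = - \frac{130}{23} - 138 = - \frac{3304}{23} \approx -143.65$)
$\frac{\frac{26147}{29538} + 45763}{j - 4133} = \frac{\frac{26147}{29538} + 45763}{- \frac{3304}{23} - 4133} = \frac{26147 \cdot \frac{1}{29538} + 45763}{- \frac{98363}{23}} = \left(\frac{26147}{29538} + 45763\right) \left(- \frac{23}{98363}\right) = \frac{1351773641}{29538} \left(- \frac{23}{98363}\right) = - \frac{31090793743}{2905446294}$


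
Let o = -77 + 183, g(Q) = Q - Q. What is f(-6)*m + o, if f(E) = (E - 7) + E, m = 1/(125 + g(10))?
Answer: 13231/125 ≈ 105.85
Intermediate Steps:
g(Q) = 0
o = 106
m = 1/125 (m = 1/(125 + 0) = 1/125 ≈ 0.0080000)
f(E) = -7 + 2*E (f(E) = (-7 + E) + E = -7 + 2*E)
f(-6)*m + o = (-7 + 2*(-6))*(1/125) + 106 = (-7 - 12)*(1/125) + 106 = -19*1/125 + 106 = -19/125 + 106 = 13231/125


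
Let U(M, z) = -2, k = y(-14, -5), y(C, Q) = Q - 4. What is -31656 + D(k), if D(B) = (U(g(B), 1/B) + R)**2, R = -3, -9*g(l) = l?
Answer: -31631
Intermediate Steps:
y(C, Q) = -4 + Q
g(l) = -l/9
k = -9 (k = -4 - 5 = -9)
D(B) = 25 (D(B) = (-2 - 3)**2 = (-5)**2 = 25)
-31656 + D(k) = -31656 + 25 = -31631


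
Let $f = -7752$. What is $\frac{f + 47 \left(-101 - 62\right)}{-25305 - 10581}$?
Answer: $\frac{15413}{35886} \approx 0.4295$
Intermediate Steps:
$\frac{f + 47 \left(-101 - 62\right)}{-25305 - 10581} = \frac{-7752 + 47 \left(-101 - 62\right)}{-25305 - 10581} = \frac{-7752 + 47 \left(-163\right)}{-35886} = \left(-7752 - 7661\right) \left(- \frac{1}{35886}\right) = \left(-15413\right) \left(- \frac{1}{35886}\right) = \frac{15413}{35886}$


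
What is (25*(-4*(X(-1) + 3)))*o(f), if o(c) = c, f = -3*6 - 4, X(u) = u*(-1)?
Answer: 8800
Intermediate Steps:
X(u) = -u
f = -22 (f = -18 - 4 = -22)
(25*(-4*(X(-1) + 3)))*o(f) = (25*(-4*(-1*(-1) + 3)))*(-22) = (25*(-4*(1 + 3)))*(-22) = (25*(-4*4))*(-22) = (25*(-16))*(-22) = -400*(-22) = 8800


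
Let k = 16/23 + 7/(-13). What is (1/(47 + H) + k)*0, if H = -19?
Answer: 0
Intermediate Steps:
k = 47/299 (k = 16*(1/23) + 7*(-1/13) = 16/23 - 7/13 = 47/299 ≈ 0.15719)
(1/(47 + H) + k)*0 = (1/(47 - 19) + 47/299)*0 = (1/28 + 47/299)*0 = (1615/8372)*0 = 0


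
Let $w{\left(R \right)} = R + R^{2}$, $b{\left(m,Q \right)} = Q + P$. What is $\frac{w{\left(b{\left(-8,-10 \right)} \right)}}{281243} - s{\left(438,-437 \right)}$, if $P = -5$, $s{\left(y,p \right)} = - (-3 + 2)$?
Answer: $- \frac{281033}{281243} \approx -0.99925$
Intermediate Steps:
$s{\left(y,p \right)} = 1$ ($s{\left(y,p \right)} = \left(-1\right) \left(-1\right) = 1$)
$b{\left(m,Q \right)} = -5 + Q$ ($b{\left(m,Q \right)} = Q - 5 = -5 + Q$)
$\frac{w{\left(b{\left(-8,-10 \right)} \right)}}{281243} - s{\left(438,-437 \right)} = \frac{\left(-5 - 10\right) \left(1 - 15\right)}{281243} - 1 = - 15 \left(1 - 15\right) \frac{1}{281243} - 1 = \left(-15\right) \left(-14\right) \frac{1}{281243} - 1 = 210 \cdot \frac{1}{281243} - 1 = \frac{210}{281243} - 1 = - \frac{281033}{281243}$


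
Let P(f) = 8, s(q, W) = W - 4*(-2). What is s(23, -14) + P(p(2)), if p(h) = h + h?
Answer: 2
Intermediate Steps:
p(h) = 2*h
s(q, W) = 8 + W (s(q, W) = W + 8 = 8 + W)
s(23, -14) + P(p(2)) = (8 - 14) + 8 = -6 + 8 = 2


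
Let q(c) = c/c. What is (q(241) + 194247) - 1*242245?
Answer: -47997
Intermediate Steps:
q(c) = 1
(q(241) + 194247) - 1*242245 = (1 + 194247) - 1*242245 = 194248 - 242245 = -47997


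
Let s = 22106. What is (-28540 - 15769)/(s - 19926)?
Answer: -44309/2180 ≈ -20.325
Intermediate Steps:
(-28540 - 15769)/(s - 19926) = (-28540 - 15769)/(22106 - 19926) = -44309/2180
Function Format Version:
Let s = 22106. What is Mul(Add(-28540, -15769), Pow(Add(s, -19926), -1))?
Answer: Rational(-44309, 2180) ≈ -20.325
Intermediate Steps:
Mul(Add(-28540, -15769), Pow(Add(s, -19926), -1)) = Mul(Add(-28540, -15769), Pow(Add(22106, -19926), -1)) = Mul(-44309, Pow(2180, -1)) = Mul(-44309, Rational(1, 2180)) = Rational(-44309, 2180)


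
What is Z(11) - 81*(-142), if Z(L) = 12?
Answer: 11514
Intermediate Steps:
Z(11) - 81*(-142) = 12 - 81*(-142) = 12 + 11502 = 11514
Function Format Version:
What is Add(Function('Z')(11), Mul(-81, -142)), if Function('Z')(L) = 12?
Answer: 11514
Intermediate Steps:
Add(Function('Z')(11), Mul(-81, -142)) = Add(12, Mul(-81, -142)) = Add(12, 11502) = 11514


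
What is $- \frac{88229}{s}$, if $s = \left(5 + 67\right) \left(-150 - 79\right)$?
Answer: $\frac{88229}{16488} \approx 5.3511$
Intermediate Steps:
$s = -16488$ ($s = 72 \left(-229\right) = -16488$)
$- \frac{88229}{s} = - \frac{88229}{-16488} = \left(-88229\right) \left(- \frac{1}{16488}\right) = \frac{88229}{16488}$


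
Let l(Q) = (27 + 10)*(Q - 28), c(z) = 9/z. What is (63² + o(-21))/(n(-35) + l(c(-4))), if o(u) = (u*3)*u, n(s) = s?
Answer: -784/171 ≈ -4.5848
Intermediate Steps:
l(Q) = -1036 + 37*Q (l(Q) = 37*(-28 + Q) = -1036 + 37*Q)
o(u) = 3*u² (o(u) = (3*u)*u = 3*u²)
(63² + o(-21))/(n(-35) + l(c(-4))) = (63² + 3*(-21)²)/(-35 + (-1036 + 37*(9/(-4)))) = (3969 + 3*441)/(-35 + (-1036 + 37*(9*(-¼)))) = (3969 + 1323)/(-35 + (-1036 + 37*(-9/4))) = 5292/(-35 + (-1036 - 333/4)) = 5292/(-35 - 4477/4) = 5292/(-4617/4) = 5292*(-4/4617) = -784/171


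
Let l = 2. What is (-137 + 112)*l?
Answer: -50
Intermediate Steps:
(-137 + 112)*l = (-137 + 112)*2 = -25*2 = -50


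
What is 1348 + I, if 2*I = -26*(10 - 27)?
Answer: 1569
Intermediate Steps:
I = 221 (I = (-26*(10 - 27))/2 = (-26*(-17))/2 = (½)*442 = 221)
1348 + I = 1348 + 221 = 1569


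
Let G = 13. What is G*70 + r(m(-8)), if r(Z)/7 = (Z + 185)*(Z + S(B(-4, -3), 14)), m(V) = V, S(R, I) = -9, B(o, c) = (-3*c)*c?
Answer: -20153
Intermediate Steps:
B(o, c) = -3*c²
r(Z) = 7*(-9 + Z)*(185 + Z) (r(Z) = 7*((Z + 185)*(Z - 9)) = 7*((185 + Z)*(-9 + Z)) = 7*((-9 + Z)*(185 + Z)) = 7*(-9 + Z)*(185 + Z))
G*70 + r(m(-8)) = 13*70 + (-11655 + 7*(-8)² + 1232*(-8)) = 910 + (-11655 + 7*64 - 9856) = 910 + (-11655 + 448 - 9856) = 910 - 21063 = -20153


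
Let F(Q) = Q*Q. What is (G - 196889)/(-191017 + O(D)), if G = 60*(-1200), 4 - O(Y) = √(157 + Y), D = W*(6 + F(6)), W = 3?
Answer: 51361294557/36485965886 - 268889*√283/36485965886 ≈ 1.4076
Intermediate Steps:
F(Q) = Q²
D = 126 (D = 3*(6 + 6²) = 3*(6 + 36) = 3*42 = 126)
O(Y) = 4 - √(157 + Y)
G = -72000
(G - 196889)/(-191017 + O(D)) = (-72000 - 196889)/(-191017 + (4 - √(157 + 126))) = -268889/(-191017 + (4 - √283)) = -268889/(-191013 - √283)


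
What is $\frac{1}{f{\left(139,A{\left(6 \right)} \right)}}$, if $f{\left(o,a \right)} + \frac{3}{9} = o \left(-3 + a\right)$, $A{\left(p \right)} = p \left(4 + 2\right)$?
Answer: $\frac{3}{13760} \approx 0.00021802$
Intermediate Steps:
$A{\left(p \right)} = 6 p$ ($A{\left(p \right)} = p 6 = 6 p$)
$f{\left(o,a \right)} = - \frac{1}{3} + o \left(-3 + a\right)$
$\frac{1}{f{\left(139,A{\left(6 \right)} \right)}} = \frac{1}{- \frac{1}{3} - 417 + 6 \cdot 6 \cdot 139} = \frac{1}{- \frac{1}{3} - 417 + 36 \cdot 139} = \frac{1}{- \frac{1}{3} - 417 + 5004} = \frac{1}{\frac{13760}{3}} = \frac{3}{13760}$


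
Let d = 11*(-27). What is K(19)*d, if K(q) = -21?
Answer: 6237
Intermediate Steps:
d = -297
K(19)*d = -21*(-297) = 6237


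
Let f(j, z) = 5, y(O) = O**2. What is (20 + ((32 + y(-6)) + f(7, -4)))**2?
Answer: 8649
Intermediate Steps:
(20 + ((32 + y(-6)) + f(7, -4)))**2 = (20 + ((32 + (-6)**2) + 5))**2 = (20 + ((32 + 36) + 5))**2 = (20 + (68 + 5))**2 = (20 + 73)**2 = 93**2 = 8649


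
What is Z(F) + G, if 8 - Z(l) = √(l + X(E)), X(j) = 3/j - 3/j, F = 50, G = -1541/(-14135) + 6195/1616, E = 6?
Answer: 272793861/22842160 - 5*√2 ≈ 4.8715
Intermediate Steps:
G = 90056581/22842160 (G = -1541*(-1/14135) + 6195*(1/1616) = 1541/14135 + 6195/1616 = 90056581/22842160 ≈ 3.9426)
X(j) = 0
Z(l) = 8 - √l (Z(l) = 8 - √(l + 0) = 8 - √l)
Z(F) + G = (8 - √50) + 90056581/22842160 = (8 - 5*√2) + 90056581/22842160 = 272793861/22842160 - 5*√2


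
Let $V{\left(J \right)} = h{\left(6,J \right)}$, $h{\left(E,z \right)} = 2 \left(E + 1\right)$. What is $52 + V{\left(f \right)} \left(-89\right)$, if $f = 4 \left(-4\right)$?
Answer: $-1194$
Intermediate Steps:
$h{\left(E,z \right)} = 2 + 2 E$ ($h{\left(E,z \right)} = 2 \left(1 + E\right) = 2 + 2 E$)
$f = -16$
$V{\left(J \right)} = 14$ ($V{\left(J \right)} = 2 + 2 \cdot 6 = 2 + 12 = 14$)
$52 + V{\left(f \right)} \left(-89\right) = 52 + 14 \left(-89\right) = 52 - 1246 = -1194$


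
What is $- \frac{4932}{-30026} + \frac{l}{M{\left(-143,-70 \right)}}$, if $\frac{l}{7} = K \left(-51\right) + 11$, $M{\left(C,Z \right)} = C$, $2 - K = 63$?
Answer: $- \frac{327741464}{2146859} \approx -152.66$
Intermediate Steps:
$K = -61$ ($K = 2 - 63 = -61$)
$l = 21854$ ($l = 7 \left(\left(-61\right) \left(-51\right) + 11\right) = 7 \left(3111 + 11\right) = 7 \cdot 3122 = 21854$)
$- \frac{4932}{-30026} + \frac{l}{M{\left(-143,-70 \right)}} = - \frac{4932}{-30026} + \frac{21854}{-143} = \left(-4932\right) \left(- \frac{1}{30026}\right) + 21854 \left(- \frac{1}{143}\right) = \frac{2466}{15013} - \frac{21854}{143} = - \frac{327741464}{2146859}$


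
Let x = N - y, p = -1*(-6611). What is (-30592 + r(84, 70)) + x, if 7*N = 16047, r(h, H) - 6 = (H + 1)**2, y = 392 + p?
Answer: -211789/7 ≈ -30256.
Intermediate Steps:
p = 6611
y = 7003 (y = 392 + 6611 = 7003)
r(h, H) = 6 + (1 + H)**2 (r(h, H) = 6 + (H + 1)**2 = 6 + (1 + H)**2)
N = 16047/7 (N = (1/7)*16047 = 16047/7 ≈ 2292.4)
x = -32974/7 (x = 16047/7 - 1*7003 = 16047/7 - 7003 = -32974/7 ≈ -4710.6)
(-30592 + r(84, 70)) + x = (-30592 + (6 + (1 + 70)**2)) - 32974/7 = (-30592 + (6 + 71**2)) - 32974/7 = (-30592 + (6 + 5041)) - 32974/7 = (-30592 + 5047) - 32974/7 = -25545 - 32974/7 = -211789/7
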